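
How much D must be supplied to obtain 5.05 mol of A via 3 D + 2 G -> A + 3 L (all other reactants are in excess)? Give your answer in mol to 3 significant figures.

15.2 mol

n(A) = 5.050 mol
n(D) = (3/1) × 5.050 = 15.15 mol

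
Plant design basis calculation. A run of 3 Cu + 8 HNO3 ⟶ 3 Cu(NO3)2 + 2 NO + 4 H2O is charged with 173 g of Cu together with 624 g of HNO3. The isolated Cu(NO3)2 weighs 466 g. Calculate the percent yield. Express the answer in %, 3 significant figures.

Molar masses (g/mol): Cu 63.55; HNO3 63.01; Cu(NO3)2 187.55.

91.3 %

n(Cu) = 173.0 / 63.55 = 2.722 mol
n(HNO3) = 624.0 / 63.01 = 9.903 mol
n/ν → Cu: 0.9073, HNO3: 1.238; Cu is limiting.
theoretical n(Cu(NO3)2) = (3/3) × 2.722 = 2.722 mol → 510.5 g
% yield = 466 / 510.5 × 100 = 91.28 %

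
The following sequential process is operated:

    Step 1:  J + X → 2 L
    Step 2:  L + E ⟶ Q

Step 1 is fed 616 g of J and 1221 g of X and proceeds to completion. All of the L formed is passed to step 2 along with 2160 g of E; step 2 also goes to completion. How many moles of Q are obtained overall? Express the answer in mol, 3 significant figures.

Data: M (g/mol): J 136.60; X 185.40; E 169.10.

9.02 mol

Step 1:
n(J) = 616.0 / 136.60 = 4.510 mol
n(X) = 1221 / 185.40 = 6.586 mol
n/ν for J = 4.510/1 = 4.510
n/ν for X = 6.586/1 = 6.586
Smallest n/ν is J → limiting reagent.
n(L) produced = (2/1) × 4.510 = 9.020 mol
Step 2:
n(L) available = 9.020 mol
n(E) = 2160 / 169.10 = 12.77 mol
n/ν for L = 9.020/1 = 9.020
n/ν for E = 12.77/1 = 12.77
Smallest n/ν is L → limiting reagent.
n(Q) = (1/1) × 9.020 = 9.020 mol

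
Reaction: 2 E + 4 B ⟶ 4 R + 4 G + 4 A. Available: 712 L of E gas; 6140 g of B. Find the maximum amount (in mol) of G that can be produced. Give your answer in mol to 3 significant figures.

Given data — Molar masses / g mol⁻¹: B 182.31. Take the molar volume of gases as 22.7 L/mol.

n(E) = 712.0 / 22.7 = 31.37 mol
n(B) = 6140 / 182.31 = 33.68 mol
n/ν for E = 31.37/2 = 15.69
n/ν for B = 33.68/4 = 8.420
Smallest n/ν is B → limiting reagent.
n(G) = (4/4) × 33.68 = 33.68 mol

33.7 mol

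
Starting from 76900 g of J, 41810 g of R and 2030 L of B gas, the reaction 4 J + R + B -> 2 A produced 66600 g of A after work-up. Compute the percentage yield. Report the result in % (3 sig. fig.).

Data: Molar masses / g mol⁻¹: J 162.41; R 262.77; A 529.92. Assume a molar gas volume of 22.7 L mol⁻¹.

70.3 %

n(J) = 76900 / 162.41 = 473.5 mol
n(R) = 41810 / 262.77 = 159.1 mol
n(B) = 2030 / 22.7 = 89.43 mol
n/ν for J = 473.5/4 = 118.4
n/ν for R = 159.1/1 = 159.1
n/ν for B = 89.43/1 = 89.43
Smallest n/ν is B → limiting reagent.
theoretical n(A) = (2/1) × 89.43 = 178.9 mol → 94800 g
% yield = 66600 / 94800 × 100 = 70.25 %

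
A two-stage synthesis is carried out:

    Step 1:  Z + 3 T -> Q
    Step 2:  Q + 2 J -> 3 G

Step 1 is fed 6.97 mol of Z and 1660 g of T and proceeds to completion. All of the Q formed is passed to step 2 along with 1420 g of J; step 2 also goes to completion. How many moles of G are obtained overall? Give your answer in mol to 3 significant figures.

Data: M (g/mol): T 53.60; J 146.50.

14.5 mol

Step 1:
n(Z) = 6.970 mol
n(T) = 1660 / 53.60 = 30.97 mol
n/ν → Z: 6.970, T: 10.32; Z is limiting.
n(Q) produced = (1/1) × 6.970 = 6.970 mol
Step 2:
n(Q) available = 6.970 mol
n(J) = 1420 / 146.50 = 9.693 mol
n/ν → Q: 6.970, J: 4.847; J is limiting.
n(G) = (3/2) × 9.693 = 14.54 mol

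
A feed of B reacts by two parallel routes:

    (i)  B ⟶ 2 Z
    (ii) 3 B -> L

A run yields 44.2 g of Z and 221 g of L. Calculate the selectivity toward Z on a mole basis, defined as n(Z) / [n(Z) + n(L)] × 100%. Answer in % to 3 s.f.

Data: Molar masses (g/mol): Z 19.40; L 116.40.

n(Z) = 44.2 / 19.40 = 2.278 mol
n(L) = 221 / 116.40 = 1.899 mol
selectivity = 2.278/(2.278+1.899) × 100 = 54.54 %

54.5 %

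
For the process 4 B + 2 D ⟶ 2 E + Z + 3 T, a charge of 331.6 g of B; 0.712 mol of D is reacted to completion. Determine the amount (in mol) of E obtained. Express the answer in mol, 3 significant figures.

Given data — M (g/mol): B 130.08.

n(B) = 331.6 / 130.08 = 2.549 mol
n(D) = 0.7120 mol
n/ν for B = 2.549/4 = 0.6373
n/ν for D = 0.7120/2 = 0.3560
Smallest n/ν is D → limiting reagent.
n(E) = (2/2) × 0.7120 = 0.7120 mol

0.712 mol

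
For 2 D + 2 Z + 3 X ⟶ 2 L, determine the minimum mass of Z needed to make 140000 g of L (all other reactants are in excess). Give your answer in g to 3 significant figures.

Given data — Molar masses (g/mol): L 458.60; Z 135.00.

41200 g

n(L) = 140000 / 458.60 = 305.3 mol
n(Z) = (2/2) × 305.3 = 305.3 mol
mass = 305.3 × 135.00 = 41220 g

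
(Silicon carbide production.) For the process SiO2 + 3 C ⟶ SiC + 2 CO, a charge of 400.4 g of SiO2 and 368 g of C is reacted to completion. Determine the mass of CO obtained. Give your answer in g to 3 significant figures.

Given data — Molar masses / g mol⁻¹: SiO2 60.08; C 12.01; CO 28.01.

373 g

n(SiO2) = 400.4 / 60.08 = 6.664 mol
n(C) = 368.0 / 12.01 = 30.64 mol
n/ν → SiO2: 6.664, C: 10.21; SiO2 is limiting.
n(CO) = (2/1) × 6.664 = 13.33 mol
mass = 13.33 × 28.01 = 373.4 g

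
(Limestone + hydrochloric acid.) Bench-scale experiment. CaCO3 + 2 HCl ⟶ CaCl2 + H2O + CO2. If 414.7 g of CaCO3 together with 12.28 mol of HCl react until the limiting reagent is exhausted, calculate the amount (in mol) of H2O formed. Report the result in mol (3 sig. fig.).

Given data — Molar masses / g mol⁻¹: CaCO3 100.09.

4.14 mol

n(CaCO3) = 414.7 / 100.09 = 4.143 mol
n(HCl) = 12.28 mol
n/ν → CaCO3: 4.143, HCl: 6.140; CaCO3 is limiting.
n(H2O) = (1/1) × 4.143 = 4.143 mol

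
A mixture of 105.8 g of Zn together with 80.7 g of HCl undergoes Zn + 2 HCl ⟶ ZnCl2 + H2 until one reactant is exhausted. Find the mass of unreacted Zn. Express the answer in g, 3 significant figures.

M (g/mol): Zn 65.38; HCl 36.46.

33.4 g

n(Zn) = 105.8 / 65.38 = 1.618 mol
n(HCl) = 80.70 / 36.46 = 2.213 mol
n/ν → Zn: 1.618, HCl: 1.107; HCl is limiting.
Zn consumed = (1/2) × 2.213 = 1.107 mol
Zn remaining = 1.618 − 1.107 = 0.5110 mol
mass = 0.5110 × 65.38 = 33.41 g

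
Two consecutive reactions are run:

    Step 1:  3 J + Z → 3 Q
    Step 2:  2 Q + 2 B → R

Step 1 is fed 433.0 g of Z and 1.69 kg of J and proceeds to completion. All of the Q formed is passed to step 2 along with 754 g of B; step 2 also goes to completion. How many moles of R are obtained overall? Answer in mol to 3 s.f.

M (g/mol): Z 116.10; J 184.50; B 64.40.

Step 1:
n(Z) = 433.0 / 116.10 = 3.730 mol
n(J) = 1.690×1000 / 184.50 = 9.160 mol
n/ν → Z: 3.730, J: 3.053; J is limiting.
n(Q) produced = (3/3) × 9.160 = 9.160 mol
Step 2:
n(Q) available = 9.160 mol
n(B) = 754.0 / 64.40 = 11.71 mol
n/ν → Q: 4.580, B: 5.855; Q is limiting.
n(R) = (1/2) × 9.160 = 4.580 mol

4.58 mol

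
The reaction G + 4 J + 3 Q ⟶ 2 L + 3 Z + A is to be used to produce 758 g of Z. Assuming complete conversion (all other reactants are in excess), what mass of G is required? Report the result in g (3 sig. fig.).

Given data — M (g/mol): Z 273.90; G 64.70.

59.7 g

n(Z) = 758 / 273.90 = 2.767 mol
n(G) = (1/3) × 2.767 = 0.9223 mol
mass = 0.9223 × 64.70 = 59.67 g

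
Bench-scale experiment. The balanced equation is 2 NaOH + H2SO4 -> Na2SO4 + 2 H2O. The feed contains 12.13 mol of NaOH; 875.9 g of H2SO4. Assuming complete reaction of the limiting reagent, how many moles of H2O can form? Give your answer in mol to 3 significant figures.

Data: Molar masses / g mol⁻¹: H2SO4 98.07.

n(NaOH) = 12.13 mol
n(H2SO4) = 875.9 / 98.07 = 8.931 mol
n/ν for NaOH = 12.13/2 = 6.065
n/ν for H2SO4 = 8.931/1 = 8.931
Smallest n/ν is NaOH → limiting reagent.
n(H2O) = (2/2) × 12.13 = 12.13 mol

12.1 mol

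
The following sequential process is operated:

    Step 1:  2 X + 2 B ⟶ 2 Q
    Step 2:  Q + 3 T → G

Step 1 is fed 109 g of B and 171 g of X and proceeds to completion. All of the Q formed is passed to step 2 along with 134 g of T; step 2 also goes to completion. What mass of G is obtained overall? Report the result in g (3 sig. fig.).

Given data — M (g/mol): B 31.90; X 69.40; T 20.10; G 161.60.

359 g

Step 1:
n(B) = 109.0 / 31.90 = 3.417 mol
n(X) = 171.0 / 69.40 = 2.464 mol
n/ν for B = 3.417/2 = 1.709
n/ν for X = 2.464/2 = 1.232
Smallest n/ν is X → limiting reagent.
n(Q) produced = (2/2) × 2.464 = 2.464 mol
Step 2:
n(Q) available = 2.464 mol
n(T) = 134.0 / 20.10 = 6.667 mol
n/ν for Q = 2.464/1 = 2.464
n/ν for T = 6.667/3 = 2.222
Smallest n/ν is T → limiting reagent.
n(G) = (1/3) × 6.667 = 2.222 mol
mass = 2.222 × 161.60 = 359.1 g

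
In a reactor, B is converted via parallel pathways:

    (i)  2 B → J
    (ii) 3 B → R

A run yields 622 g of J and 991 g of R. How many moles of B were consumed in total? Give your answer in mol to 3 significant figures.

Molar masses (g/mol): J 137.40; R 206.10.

n(J) = 622 / 137.40 = 4.527 mol
n(R) = 991 / 206.10 = 4.808 mol
n(B) via (i) = (2/1)×4.527 = 9.054 mol
n(B) via (ii) = (3/1)×4.808 = 14.42 mol
total n(B) = 9.054 + 14.42 = 23.47 mol

23.5 mol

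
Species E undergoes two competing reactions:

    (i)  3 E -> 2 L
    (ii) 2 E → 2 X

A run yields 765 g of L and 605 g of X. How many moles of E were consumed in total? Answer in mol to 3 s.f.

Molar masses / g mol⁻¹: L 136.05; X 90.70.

15.1 mol

n(L) = 765 / 136.05 = 5.623 mol
n(X) = 605 / 90.70 = 6.670 mol
n(E) via (i) = (3/2)×5.623 = 8.435 mol
n(E) via (ii) = (2/2)×6.670 = 6.670 mol
total n(E) = 8.435 + 6.670 = 15.11 mol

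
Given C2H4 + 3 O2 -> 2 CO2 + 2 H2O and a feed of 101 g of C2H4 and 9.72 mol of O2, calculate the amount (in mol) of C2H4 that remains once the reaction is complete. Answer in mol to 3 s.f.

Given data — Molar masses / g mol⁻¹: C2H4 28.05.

0.361 mol

n(C2H4) = 101.0 / 28.05 = 3.601 mol
n(O2) = 9.720 mol
n/ν for C2H4 = 3.601/1 = 3.601
n/ν for O2 = 9.720/3 = 3.240
Smallest n/ν is O2 → limiting reagent.
C2H4 consumed = (1/3) × 9.720 = 3.240 mol
C2H4 remaining = 3.601 − 3.240 = 0.3610 mol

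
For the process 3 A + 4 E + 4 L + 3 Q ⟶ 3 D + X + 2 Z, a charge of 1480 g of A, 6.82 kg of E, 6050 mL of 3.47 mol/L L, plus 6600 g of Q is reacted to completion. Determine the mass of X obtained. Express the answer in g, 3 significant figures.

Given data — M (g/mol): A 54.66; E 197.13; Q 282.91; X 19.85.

104 g

n(A) = 1480 / 54.66 = 27.08 mol
n(E) = 6.820×1000 / 197.13 = 34.60 mol
n(L) = 3.47 × 6050/1000 = 20.99 mol
n(Q) = 6600 / 282.91 = 23.33 mol
n/ν → A: 9.027, E: 8.650, L: 5.248, Q: 7.777; L is limiting.
n(X) = (1/4) × 20.99 = 5.248 mol
mass = 5.248 × 19.85 = 104.2 g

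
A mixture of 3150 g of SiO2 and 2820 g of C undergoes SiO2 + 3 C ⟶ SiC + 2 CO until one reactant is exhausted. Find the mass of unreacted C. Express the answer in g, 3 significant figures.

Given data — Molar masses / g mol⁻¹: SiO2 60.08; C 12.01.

n(SiO2) = 3150 / 60.08 = 52.43 mol
n(C) = 2820 / 12.01 = 234.8 mol
n/ν for SiO2 = 52.43/1 = 52.43
n/ν for C = 234.8/3 = 78.27
Smallest n/ν is SiO2 → limiting reagent.
C consumed = (3/1) × 52.43 = 157.3 mol
C remaining = 234.8 − 157.3 = 77.50 mol
mass = 77.50 × 12.01 = 930.8 g

931 g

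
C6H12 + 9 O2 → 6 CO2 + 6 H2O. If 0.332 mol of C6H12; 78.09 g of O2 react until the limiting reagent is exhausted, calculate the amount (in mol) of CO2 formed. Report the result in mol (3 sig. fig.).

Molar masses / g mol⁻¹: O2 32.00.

1.63 mol

n(C6H12) = 0.3320 mol
n(O2) = 78.09 / 32.00 = 2.440 mol
n/ν for C6H12 = 0.3320/1 = 0.3320
n/ν for O2 = 2.440/9 = 0.2711
Smallest n/ν is O2 → limiting reagent.
n(CO2) = (6/9) × 2.440 = 1.627 mol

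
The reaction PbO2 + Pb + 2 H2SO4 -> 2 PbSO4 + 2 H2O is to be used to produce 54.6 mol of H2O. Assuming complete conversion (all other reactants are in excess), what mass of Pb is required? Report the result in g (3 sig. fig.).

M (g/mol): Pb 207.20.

n(H2O) = 54.60 mol
n(Pb) = (1/2) × 54.60 = 27.30 mol
mass = 27.30 × 207.20 = 5657 g

5660 g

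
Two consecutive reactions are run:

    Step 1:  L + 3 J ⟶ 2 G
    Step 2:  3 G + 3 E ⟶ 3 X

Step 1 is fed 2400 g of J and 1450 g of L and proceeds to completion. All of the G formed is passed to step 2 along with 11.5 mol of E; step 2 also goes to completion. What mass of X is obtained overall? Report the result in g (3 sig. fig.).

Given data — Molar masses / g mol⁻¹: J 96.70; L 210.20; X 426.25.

Step 1:
n(J) = 2400 / 96.70 = 24.82 mol
n(L) = 1450 / 210.20 = 6.898 mol
n/ν for J = 24.82/3 = 8.273
n/ν for L = 6.898/1 = 6.898
Smallest n/ν is L → limiting reagent.
n(G) produced = (2/1) × 6.898 = 13.80 mol
Step 2:
n(G) available = 13.80 mol
n(E) = 11.50 mol
n/ν for G = 13.80/3 = 4.600
n/ν for E = 11.50/3 = 3.833
Smallest n/ν is E → limiting reagent.
n(X) = (3/3) × 11.50 = 11.50 mol
mass = 11.50 × 426.25 = 4902 g

4900 g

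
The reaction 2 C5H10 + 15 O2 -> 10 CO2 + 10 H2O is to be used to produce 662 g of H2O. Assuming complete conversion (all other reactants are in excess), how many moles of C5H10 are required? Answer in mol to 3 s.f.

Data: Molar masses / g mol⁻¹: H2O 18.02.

7.35 mol

n(H2O) = 662 / 18.02 = 36.74 mol
n(C5H10) = (2/10) × 36.74 = 7.348 mol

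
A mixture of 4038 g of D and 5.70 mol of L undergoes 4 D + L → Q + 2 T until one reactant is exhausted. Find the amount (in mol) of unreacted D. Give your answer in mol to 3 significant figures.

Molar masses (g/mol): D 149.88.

n(D) = 4038 / 149.88 = 26.94 mol
n(L) = 5.700 mol
n/ν → D: 6.735, L: 5.700; L is limiting.
D consumed = (4/1) × 5.700 = 22.80 mol
D remaining = 26.94 − 22.80 = 4.140 mol

4.14 mol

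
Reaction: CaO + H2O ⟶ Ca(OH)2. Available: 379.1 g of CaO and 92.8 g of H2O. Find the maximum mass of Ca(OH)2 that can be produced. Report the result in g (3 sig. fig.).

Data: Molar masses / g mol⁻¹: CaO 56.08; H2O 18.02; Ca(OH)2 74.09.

382 g

n(CaO) = 379.1 / 56.08 = 6.760 mol
n(H2O) = 92.80 / 18.02 = 5.150 mol
n/ν for CaO = 6.760/1 = 6.760
n/ν for H2O = 5.150/1 = 5.150
Smallest n/ν is H2O → limiting reagent.
n(Ca(OH)2) = (1/1) × 5.150 = 5.150 mol
mass = 5.150 × 74.09 = 381.6 g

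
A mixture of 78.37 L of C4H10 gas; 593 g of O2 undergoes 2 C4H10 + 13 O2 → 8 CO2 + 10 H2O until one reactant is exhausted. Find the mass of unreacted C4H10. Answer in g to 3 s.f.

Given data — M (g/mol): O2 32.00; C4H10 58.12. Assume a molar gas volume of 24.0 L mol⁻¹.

n(C4H10) = 78.37 / 24.0 = 3.265 mol
n(O2) = 593.0 / 32.00 = 18.53 mol
n/ν for C4H10 = 3.265/2 = 1.633
n/ν for O2 = 18.53/13 = 1.425
Smallest n/ν is O2 → limiting reagent.
C4H10 consumed = (2/13) × 18.53 = 2.851 mol
C4H10 remaining = 3.265 − 2.851 = 0.4140 mol
mass = 0.4140 × 58.12 = 24.06 g

24.1 g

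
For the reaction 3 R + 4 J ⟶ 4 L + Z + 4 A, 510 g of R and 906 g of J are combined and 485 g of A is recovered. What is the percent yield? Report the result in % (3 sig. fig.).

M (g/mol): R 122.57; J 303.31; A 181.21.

n(R) = 510.0 / 122.57 = 4.161 mol
n(J) = 906.0 / 303.31 = 2.987 mol
n/ν for R = 4.161/3 = 1.387
n/ν for J = 2.987/4 = 0.7468
Smallest n/ν is J → limiting reagent.
theoretical n(A) = (4/4) × 2.987 = 2.987 mol → 541.3 g
% yield = 485 / 541.3 × 100 = 89.60 %

89.6 %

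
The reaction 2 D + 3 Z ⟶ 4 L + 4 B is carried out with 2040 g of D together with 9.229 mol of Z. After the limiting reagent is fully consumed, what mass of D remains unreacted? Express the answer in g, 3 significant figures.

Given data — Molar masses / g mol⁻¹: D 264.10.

415 g

n(D) = 2040 / 264.10 = 7.724 mol
n(Z) = 9.229 mol
n/ν → D: 3.862, Z: 3.076; Z is limiting.
D consumed = (2/3) × 9.229 = 6.153 mol
D remaining = 7.724 − 6.153 = 1.571 mol
mass = 1.571 × 264.10 = 414.9 g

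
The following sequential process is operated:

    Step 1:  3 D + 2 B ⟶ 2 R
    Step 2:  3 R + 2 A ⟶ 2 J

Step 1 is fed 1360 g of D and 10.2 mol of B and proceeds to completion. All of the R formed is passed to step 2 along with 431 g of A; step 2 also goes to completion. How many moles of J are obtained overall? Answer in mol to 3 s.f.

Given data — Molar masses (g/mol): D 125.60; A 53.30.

4.81 mol

Step 1:
n(D) = 1360 / 125.60 = 10.83 mol
n(B) = 10.20 mol
n/ν for D = 10.83/3 = 3.610
n/ν for B = 10.20/2 = 5.100
Smallest n/ν is D → limiting reagent.
n(R) produced = (2/3) × 10.83 = 7.220 mol
Step 2:
n(R) available = 7.220 mol
n(A) = 431.0 / 53.30 = 8.086 mol
n/ν for R = 7.220/3 = 2.407
n/ν for A = 8.086/2 = 4.043
Smallest n/ν is R → limiting reagent.
n(J) = (2/3) × 7.220 = 4.813 mol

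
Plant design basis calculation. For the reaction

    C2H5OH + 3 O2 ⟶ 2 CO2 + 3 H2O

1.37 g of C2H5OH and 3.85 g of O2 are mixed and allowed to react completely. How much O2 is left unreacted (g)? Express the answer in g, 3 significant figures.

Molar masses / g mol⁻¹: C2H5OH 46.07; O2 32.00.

n(C2H5OH) = 1.370 / 46.07 = 0.02974 mol
n(O2) = 3.850 / 32.00 = 0.1203 mol
n/ν for C2H5OH = 0.02974/1 = 0.02974
n/ν for O2 = 0.1203/3 = 0.04010
Smallest n/ν is C2H5OH → limiting reagent.
O2 consumed = (3/1) × 0.02974 = 0.08922 mol
O2 remaining = 0.1203 − 0.08922 = 0.03108 mol
mass = 0.03108 × 32.00 = 0.9946 g

0.995 g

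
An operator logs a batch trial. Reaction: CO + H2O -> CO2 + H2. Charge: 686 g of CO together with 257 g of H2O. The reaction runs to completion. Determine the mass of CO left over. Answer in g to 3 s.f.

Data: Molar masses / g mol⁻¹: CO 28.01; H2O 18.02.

287 g

n(CO) = 686.0 / 28.01 = 24.49 mol
n(H2O) = 257.0 / 18.02 = 14.26 mol
n/ν for CO = 24.49/1 = 24.49
n/ν for H2O = 14.26/1 = 14.26
Smallest n/ν is H2O → limiting reagent.
CO consumed = (1/1) × 14.26 = 14.26 mol
CO remaining = 24.49 − 14.26 = 10.23 mol
mass = 10.23 × 28.01 = 286.5 g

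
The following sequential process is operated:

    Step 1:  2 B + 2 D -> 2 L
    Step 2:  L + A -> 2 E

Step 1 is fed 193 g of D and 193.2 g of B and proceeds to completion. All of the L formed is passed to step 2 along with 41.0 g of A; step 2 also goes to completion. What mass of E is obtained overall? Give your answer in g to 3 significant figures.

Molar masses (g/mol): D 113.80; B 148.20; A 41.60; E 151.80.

299 g

Step 1:
n(D) = 193.0 / 113.80 = 1.696 mol
n(B) = 193.2 / 148.20 = 1.304 mol
n/ν for D = 1.696/2 = 0.8480
n/ν for B = 1.304/2 = 0.6520
Smallest n/ν is B → limiting reagent.
n(L) produced = (2/2) × 1.304 = 1.304 mol
Step 2:
n(L) available = 1.304 mol
n(A) = 41.00 / 41.60 = 0.9856 mol
n/ν for L = 1.304/1 = 1.304
n/ν for A = 0.9856/1 = 0.9856
Smallest n/ν is A → limiting reagent.
n(E) = (2/1) × 0.9856 = 1.971 mol
mass = 1.971 × 151.80 = 299.2 g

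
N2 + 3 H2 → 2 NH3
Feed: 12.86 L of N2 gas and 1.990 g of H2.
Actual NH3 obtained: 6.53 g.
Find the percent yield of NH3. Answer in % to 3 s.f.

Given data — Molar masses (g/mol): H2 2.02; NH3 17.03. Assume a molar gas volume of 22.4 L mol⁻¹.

n(N2) = 12.86 / 22.4 = 0.5741 mol
n(H2) = 1.990 / 2.02 = 0.9851 mol
n/ν for N2 = 0.5741/1 = 0.5741
n/ν for H2 = 0.9851/3 = 0.3284
Smallest n/ν is H2 → limiting reagent.
theoretical n(NH3) = (2/3) × 0.9851 = 0.6567 mol → 11.18 g
% yield = 6.53 / 11.18 × 100 = 58.41 %

58.4 %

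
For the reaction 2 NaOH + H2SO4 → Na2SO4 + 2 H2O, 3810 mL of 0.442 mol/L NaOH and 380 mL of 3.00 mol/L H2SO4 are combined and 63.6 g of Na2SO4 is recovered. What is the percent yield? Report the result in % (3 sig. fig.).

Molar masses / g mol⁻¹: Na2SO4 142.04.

n(NaOH) = 0.442 × 3810/1000 = 1.684 mol
n(H2SO4) = 3.00 × 380.0/1000 = 1.140 mol
n/ν for NaOH = 1.684/2 = 0.8420
n/ν for H2SO4 = 1.140/1 = 1.140
Smallest n/ν is NaOH → limiting reagent.
theoretical n(Na2SO4) = (1/2) × 1.684 = 0.8420 mol → 119.6 g
% yield = 63.6 / 119.6 × 100 = 53.18 %

53.2 %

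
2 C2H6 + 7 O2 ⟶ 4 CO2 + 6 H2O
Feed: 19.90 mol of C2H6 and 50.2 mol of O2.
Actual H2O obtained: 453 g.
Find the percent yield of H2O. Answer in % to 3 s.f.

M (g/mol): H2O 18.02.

n(C2H6) = 19.90 mol
n(O2) = 50.20 mol
n/ν for C2H6 = 19.90/2 = 9.950
n/ν for O2 = 50.20/7 = 7.171
Smallest n/ν is O2 → limiting reagent.
theoretical n(H2O) = (6/7) × 50.20 = 43.03 mol → 775.4 g
% yield = 453 / 775.4 × 100 = 58.42 %

58.4 %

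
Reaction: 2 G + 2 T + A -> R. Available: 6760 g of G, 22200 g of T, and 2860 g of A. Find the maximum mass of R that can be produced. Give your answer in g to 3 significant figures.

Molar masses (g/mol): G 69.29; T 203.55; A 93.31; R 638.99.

19600 g

n(G) = 6760 / 69.29 = 97.56 mol
n(T) = 22200 / 203.55 = 109.1 mol
n(A) = 2860 / 93.31 = 30.65 mol
n/ν for G = 97.56/2 = 48.78
n/ν for T = 109.1/2 = 54.55
n/ν for A = 30.65/1 = 30.65
Smallest n/ν is A → limiting reagent.
n(R) = (1/1) × 30.65 = 30.65 mol
mass = 30.65 × 638.99 = 19590 g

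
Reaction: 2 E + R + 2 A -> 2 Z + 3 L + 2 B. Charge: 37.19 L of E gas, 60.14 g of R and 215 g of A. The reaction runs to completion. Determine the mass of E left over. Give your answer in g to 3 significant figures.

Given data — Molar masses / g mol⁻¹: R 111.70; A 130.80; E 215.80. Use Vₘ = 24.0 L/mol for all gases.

n(E) = 37.19 / 24.0 = 1.550 mol
n(R) = 60.14 / 111.70 = 0.5384 mol
n(A) = 215.0 / 130.80 = 1.644 mol
n/ν for E = 1.550/2 = 0.7750
n/ν for R = 0.5384/1 = 0.5384
n/ν for A = 1.644/2 = 0.8220
Smallest n/ν is R → limiting reagent.
E consumed = (2/1) × 0.5384 = 1.077 mol
E remaining = 1.550 − 1.077 = 0.4730 mol
mass = 0.4730 × 215.80 = 102.1 g

102 g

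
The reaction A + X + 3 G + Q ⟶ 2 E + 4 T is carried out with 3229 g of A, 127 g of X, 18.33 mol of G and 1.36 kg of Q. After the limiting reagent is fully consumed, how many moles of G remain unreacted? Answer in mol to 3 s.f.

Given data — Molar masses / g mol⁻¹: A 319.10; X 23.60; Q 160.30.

n(A) = 3229 / 319.10 = 10.12 mol
n(X) = 127.0 / 23.60 = 5.381 mol
n(G) = 18.33 mol
n(Q) = 1.360×1000 / 160.30 = 8.484 mol
n/ν → A: 10.12, X: 5.381, G: 6.110, Q: 8.484; X is limiting.
G consumed = (3/1) × 5.381 = 16.14 mol
G remaining = 18.33 − 16.14 = 2.190 mol

2.19 mol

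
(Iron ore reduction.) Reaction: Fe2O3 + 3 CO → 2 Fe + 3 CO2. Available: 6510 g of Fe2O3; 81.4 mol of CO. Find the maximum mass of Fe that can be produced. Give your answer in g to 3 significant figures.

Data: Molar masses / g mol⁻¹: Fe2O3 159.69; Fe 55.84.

3030 g

n(Fe2O3) = 6510 / 159.69 = 40.77 mol
n(CO) = 81.40 mol
n/ν for Fe2O3 = 40.77/1 = 40.77
n/ν for CO = 81.40/3 = 27.13
Smallest n/ν is CO → limiting reagent.
n(Fe) = (2/3) × 81.40 = 54.27 mol
mass = 54.27 × 55.84 = 3030 g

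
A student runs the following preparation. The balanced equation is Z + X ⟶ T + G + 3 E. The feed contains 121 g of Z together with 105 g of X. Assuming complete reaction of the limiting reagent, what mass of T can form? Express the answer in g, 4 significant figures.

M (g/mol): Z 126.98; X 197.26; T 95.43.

n(Z) = 121.0 / 126.98 = 0.9529 mol
n(X) = 105.0 / 197.26 = 0.5323 mol
n/ν for Z = 0.9529/1 = 0.9529
n/ν for X = 0.5323/1 = 0.5323
Smallest n/ν is X → limiting reagent.
n(T) = (1/1) × 0.5323 = 0.5323 mol
mass = 0.5323 × 95.43 = 50.80 g

50.80 g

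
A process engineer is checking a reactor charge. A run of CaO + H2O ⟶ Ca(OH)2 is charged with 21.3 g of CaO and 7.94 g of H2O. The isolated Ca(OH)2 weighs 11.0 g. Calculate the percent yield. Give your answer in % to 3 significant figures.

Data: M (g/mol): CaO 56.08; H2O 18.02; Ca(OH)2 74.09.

n(CaO) = 21.30 / 56.08 = 0.3798 mol
n(H2O) = 7.940 / 18.02 = 0.4406 mol
n/ν → CaO: 0.3798, H2O: 0.4406; CaO is limiting.
theoretical n(Ca(OH)2) = (1/1) × 0.3798 = 0.3798 mol → 28.14 g
% yield = 11.0 / 28.14 × 100 = 39.09 %

39.1 %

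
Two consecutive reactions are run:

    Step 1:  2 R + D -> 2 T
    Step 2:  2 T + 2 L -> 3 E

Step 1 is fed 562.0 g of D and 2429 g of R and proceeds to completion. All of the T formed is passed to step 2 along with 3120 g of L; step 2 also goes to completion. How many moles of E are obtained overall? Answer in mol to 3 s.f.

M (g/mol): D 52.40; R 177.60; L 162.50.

20.5 mol

Step 1:
n(D) = 562.0 / 52.40 = 10.73 mol
n(R) = 2429 / 177.60 = 13.68 mol
n/ν for D = 10.73/1 = 10.73
n/ν for R = 13.68/2 = 6.840
Smallest n/ν is R → limiting reagent.
n(T) produced = (2/2) × 13.68 = 13.68 mol
Step 2:
n(T) available = 13.68 mol
n(L) = 3120 / 162.50 = 19.20 mol
n/ν for T = 13.68/2 = 6.840
n/ν for L = 19.20/2 = 9.600
Smallest n/ν is T → limiting reagent.
n(E) = (3/2) × 13.68 = 20.52 mol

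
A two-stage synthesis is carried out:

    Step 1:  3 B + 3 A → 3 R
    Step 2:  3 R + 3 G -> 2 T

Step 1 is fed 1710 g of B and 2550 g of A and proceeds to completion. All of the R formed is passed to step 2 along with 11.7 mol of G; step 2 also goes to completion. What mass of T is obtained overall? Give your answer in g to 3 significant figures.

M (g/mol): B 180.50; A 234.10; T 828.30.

Step 1:
n(B) = 1710 / 180.50 = 9.474 mol
n(A) = 2550 / 234.10 = 10.89 mol
n/ν for B = 9.474/3 = 3.158
n/ν for A = 10.89/3 = 3.630
Smallest n/ν is B → limiting reagent.
n(R) produced = (3/3) × 9.474 = 9.474 mol
Step 2:
n(R) available = 9.474 mol
n(G) = 11.70 mol
n/ν for R = 9.474/3 = 3.158
n/ν for G = 11.70/3 = 3.900
Smallest n/ν is R → limiting reagent.
n(T) = (2/3) × 9.474 = 6.316 mol
mass = 6.316 × 828.30 = 5232 g

5230 g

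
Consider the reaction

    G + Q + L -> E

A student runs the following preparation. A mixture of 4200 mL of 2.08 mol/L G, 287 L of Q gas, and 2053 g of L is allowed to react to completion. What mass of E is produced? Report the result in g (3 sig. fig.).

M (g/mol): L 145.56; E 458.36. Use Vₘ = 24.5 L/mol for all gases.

n(G) = 2.08 × 4200/1000 = 8.736 mol
n(Q) = 287.0 / 24.5 = 11.71 mol
n(L) = 2053 / 145.56 = 14.10 mol
n/ν → G: 8.736, Q: 11.71, L: 14.10; G is limiting.
n(E) = (1/1) × 8.736 = 8.736 mol
mass = 8.736 × 458.36 = 4004 g

4000 g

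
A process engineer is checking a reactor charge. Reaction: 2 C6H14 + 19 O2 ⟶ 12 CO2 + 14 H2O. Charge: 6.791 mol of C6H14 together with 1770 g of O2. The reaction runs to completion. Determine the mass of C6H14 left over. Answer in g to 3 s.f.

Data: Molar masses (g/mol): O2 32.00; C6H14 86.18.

n(C6H14) = 6.791 mol
n(O2) = 1770 / 32.00 = 55.31 mol
n/ν for C6H14 = 6.791/2 = 3.396
n/ν for O2 = 55.31/19 = 2.911
Smallest n/ν is O2 → limiting reagent.
C6H14 consumed = (2/19) × 55.31 = 5.822 mol
C6H14 remaining = 6.791 − 5.822 = 0.9690 mol
mass = 0.9690 × 86.18 = 83.51 g

83.5 g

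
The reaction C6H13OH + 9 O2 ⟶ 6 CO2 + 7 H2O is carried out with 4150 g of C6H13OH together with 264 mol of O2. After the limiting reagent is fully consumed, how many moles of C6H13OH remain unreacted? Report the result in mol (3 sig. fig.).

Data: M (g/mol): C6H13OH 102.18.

n(C6H13OH) = 4150 / 102.18 = 40.61 mol
n(O2) = 264.0 mol
n/ν for C6H13OH = 40.61/1 = 40.61
n/ν for O2 = 264.0/9 = 29.33
Smallest n/ν is O2 → limiting reagent.
C6H13OH consumed = (1/9) × 264.0 = 29.33 mol
C6H13OH remaining = 40.61 − 29.33 = 11.28 mol

11.3 mol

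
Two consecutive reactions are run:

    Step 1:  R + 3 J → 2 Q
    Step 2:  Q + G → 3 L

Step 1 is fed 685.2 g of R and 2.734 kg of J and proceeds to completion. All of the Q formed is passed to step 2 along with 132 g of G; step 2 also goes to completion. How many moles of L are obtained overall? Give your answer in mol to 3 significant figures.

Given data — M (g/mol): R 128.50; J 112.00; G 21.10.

18.8 mol

Step 1:
n(R) = 685.2 / 128.50 = 5.332 mol
n(J) = 2.734×1000 / 112.00 = 24.41 mol
n/ν for R = 5.332/1 = 5.332
n/ν for J = 24.41/3 = 8.137
Smallest n/ν is R → limiting reagent.
n(Q) produced = (2/1) × 5.332 = 10.66 mol
Step 2:
n(Q) available = 10.66 mol
n(G) = 132.0 / 21.10 = 6.256 mol
n/ν for Q = 10.66/1 = 10.66
n/ν for G = 6.256/1 = 6.256
Smallest n/ν is G → limiting reagent.
n(L) = (3/1) × 6.256 = 18.77 mol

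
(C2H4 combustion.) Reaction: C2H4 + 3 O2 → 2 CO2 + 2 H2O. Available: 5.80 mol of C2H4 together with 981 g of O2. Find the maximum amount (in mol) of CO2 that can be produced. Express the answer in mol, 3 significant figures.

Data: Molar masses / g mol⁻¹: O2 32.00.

11.6 mol

n(C2H4) = 5.800 mol
n(O2) = 981.0 / 32.00 = 30.66 mol
n/ν for C2H4 = 5.800/1 = 5.800
n/ν for O2 = 30.66/3 = 10.22
Smallest n/ν is C2H4 → limiting reagent.
n(CO2) = (2/1) × 5.800 = 11.60 mol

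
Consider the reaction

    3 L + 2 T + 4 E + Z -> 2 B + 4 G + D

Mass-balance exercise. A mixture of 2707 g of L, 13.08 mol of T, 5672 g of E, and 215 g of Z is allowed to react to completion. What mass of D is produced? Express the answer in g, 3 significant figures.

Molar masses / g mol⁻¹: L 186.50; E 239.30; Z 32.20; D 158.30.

766 g

n(L) = 2707 / 186.50 = 14.51 mol
n(T) = 13.08 mol
n(E) = 5672 / 239.30 = 23.70 mol
n(Z) = 215.0 / 32.20 = 6.677 mol
n/ν for L = 14.51/3 = 4.837
n/ν for T = 13.08/2 = 6.540
n/ν for E = 23.70/4 = 5.925
n/ν for Z = 6.677/1 = 6.677
Smallest n/ν is L → limiting reagent.
n(D) = (1/3) × 14.51 = 4.837 mol
mass = 4.837 × 158.30 = 765.7 g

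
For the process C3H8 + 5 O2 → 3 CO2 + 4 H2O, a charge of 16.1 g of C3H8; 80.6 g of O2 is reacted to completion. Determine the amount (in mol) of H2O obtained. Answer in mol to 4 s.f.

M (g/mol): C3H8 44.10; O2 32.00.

n(C3H8) = 16.10 / 44.10 = 0.3651 mol
n(O2) = 80.60 / 32.00 = 2.519 mol
n/ν for C3H8 = 0.3651/1 = 0.3651
n/ν for O2 = 2.519/5 = 0.5038
Smallest n/ν is C3H8 → limiting reagent.
n(H2O) = (4/1) × 0.3651 = 1.460 mol

1.460 mol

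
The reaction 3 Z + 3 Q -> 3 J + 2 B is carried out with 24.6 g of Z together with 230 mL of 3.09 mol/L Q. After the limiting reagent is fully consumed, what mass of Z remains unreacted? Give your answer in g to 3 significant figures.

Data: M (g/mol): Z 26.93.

5.46 g

n(Z) = 24.60 / 26.93 = 0.9135 mol
n(Q) = 3.09 × 230.0/1000 = 0.7107 mol
n/ν for Z = 0.9135/3 = 0.3045
n/ν for Q = 0.7107/3 = 0.2369
Smallest n/ν is Q → limiting reagent.
Z consumed = (3/3) × 0.7107 = 0.7107 mol
Z remaining = 0.9135 − 0.7107 = 0.2028 mol
mass = 0.2028 × 26.93 = 5.461 g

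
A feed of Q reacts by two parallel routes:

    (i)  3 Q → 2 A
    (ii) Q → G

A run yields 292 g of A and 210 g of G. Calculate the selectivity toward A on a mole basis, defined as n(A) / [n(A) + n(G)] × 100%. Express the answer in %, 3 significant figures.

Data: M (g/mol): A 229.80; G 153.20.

48.1 %

n(A) = 292 / 229.80 = 1.271 mol
n(G) = 210 / 153.20 = 1.371 mol
selectivity = 1.271/(1.271+1.371) × 100 = 48.11 %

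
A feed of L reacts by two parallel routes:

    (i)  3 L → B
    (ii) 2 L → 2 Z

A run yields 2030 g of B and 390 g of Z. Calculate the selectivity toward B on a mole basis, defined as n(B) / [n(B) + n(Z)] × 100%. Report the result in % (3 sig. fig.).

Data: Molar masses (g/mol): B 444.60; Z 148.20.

n(B) = 2030 / 444.60 = 4.566 mol
n(Z) = 390 / 148.20 = 2.632 mol
selectivity = 4.566/(4.566+2.632) × 100 = 63.43 %

63.4 %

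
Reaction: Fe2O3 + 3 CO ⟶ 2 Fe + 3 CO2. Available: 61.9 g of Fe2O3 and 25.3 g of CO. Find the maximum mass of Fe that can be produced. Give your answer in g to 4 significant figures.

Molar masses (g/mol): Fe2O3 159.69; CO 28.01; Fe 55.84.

n(Fe2O3) = 61.90 / 159.69 = 0.3876 mol
n(CO) = 25.30 / 28.01 = 0.9032 mol
n/ν for Fe2O3 = 0.3876/1 = 0.3876
n/ν for CO = 0.9032/3 = 0.3011
Smallest n/ν is CO → limiting reagent.
n(Fe) = (2/3) × 0.9032 = 0.6021 mol
mass = 0.6021 × 55.84 = 33.62 g

33.62 g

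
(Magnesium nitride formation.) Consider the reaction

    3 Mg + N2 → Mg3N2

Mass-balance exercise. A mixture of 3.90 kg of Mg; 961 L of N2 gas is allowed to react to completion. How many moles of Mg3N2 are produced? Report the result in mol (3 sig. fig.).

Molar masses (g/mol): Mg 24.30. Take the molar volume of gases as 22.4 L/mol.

n(Mg) = 3.900×1000 / 24.30 = 160.5 mol
n(N2) = 961.0 / 22.4 = 42.90 mol
n/ν → Mg: 53.50, N2: 42.90; N2 is limiting.
n(Mg3N2) = (1/1) × 42.90 = 42.90 mol

42.9 mol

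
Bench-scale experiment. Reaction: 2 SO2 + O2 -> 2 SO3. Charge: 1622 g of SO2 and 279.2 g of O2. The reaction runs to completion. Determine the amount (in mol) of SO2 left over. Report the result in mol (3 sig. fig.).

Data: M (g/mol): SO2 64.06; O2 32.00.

n(SO2) = 1622 / 64.06 = 25.32 mol
n(O2) = 279.2 / 32.00 = 8.725 mol
n/ν → SO2: 12.66, O2: 8.725; O2 is limiting.
SO2 consumed = (2/1) × 8.725 = 17.45 mol
SO2 remaining = 25.32 − 17.45 = 7.870 mol

7.87 mol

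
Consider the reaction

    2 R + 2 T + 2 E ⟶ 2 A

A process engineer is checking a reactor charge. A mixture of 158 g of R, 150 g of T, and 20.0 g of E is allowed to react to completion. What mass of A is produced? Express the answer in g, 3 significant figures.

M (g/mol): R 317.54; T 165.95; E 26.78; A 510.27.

n(R) = 158.0 / 317.54 = 0.4976 mol
n(T) = 150.0 / 165.95 = 0.9039 mol
n(E) = 20.00 / 26.78 = 0.7468 mol
n/ν for R = 0.4976/2 = 0.2488
n/ν for T = 0.9039/2 = 0.4520
n/ν for E = 0.7468/2 = 0.3734
Smallest n/ν is R → limiting reagent.
n(A) = (2/2) × 0.4976 = 0.4976 mol
mass = 0.4976 × 510.27 = 253.9 g

254 g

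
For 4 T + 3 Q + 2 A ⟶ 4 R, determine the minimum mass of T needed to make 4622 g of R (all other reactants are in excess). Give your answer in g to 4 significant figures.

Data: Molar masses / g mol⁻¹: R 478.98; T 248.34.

n(R) = 4622 / 478.98 = 9.650 mol
n(T) = (4/4) × 9.650 = 9.650 mol
mass = 9.650 × 248.34 = 2396 g

2396 g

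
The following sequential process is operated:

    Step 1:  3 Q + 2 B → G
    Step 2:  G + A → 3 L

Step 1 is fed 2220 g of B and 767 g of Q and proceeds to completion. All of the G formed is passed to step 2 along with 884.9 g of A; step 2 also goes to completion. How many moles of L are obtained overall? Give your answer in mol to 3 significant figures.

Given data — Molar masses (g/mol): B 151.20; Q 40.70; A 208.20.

Step 1:
n(B) = 2220 / 151.20 = 14.68 mol
n(Q) = 767.0 / 40.70 = 18.85 mol
n/ν for B = 14.68/2 = 7.340
n/ν for Q = 18.85/3 = 6.283
Smallest n/ν is Q → limiting reagent.
n(G) produced = (1/3) × 18.85 = 6.283 mol
Step 2:
n(G) available = 6.283 mol
n(A) = 884.9 / 208.20 = 4.250 mol
n/ν for G = 6.283/1 = 6.283
n/ν for A = 4.250/1 = 4.250
Smallest n/ν is A → limiting reagent.
n(L) = (3/1) × 4.250 = 12.75 mol

12.8 mol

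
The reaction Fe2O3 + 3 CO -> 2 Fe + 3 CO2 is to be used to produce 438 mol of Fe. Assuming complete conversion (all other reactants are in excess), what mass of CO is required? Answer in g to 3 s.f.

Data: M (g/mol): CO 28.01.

18400 g

n(Fe) = 438.0 mol
n(CO) = (3/2) × 438.0 = 657.0 mol
mass = 657.0 × 28.01 = 18400 g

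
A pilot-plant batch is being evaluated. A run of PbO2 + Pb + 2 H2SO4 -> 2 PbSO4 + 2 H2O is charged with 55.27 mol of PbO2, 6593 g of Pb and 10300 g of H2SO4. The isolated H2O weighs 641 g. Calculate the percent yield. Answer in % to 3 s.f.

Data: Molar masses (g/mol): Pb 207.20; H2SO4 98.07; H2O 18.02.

55.9 %

n(PbO2) = 55.27 mol
n(Pb) = 6593 / 207.20 = 31.82 mol
n(H2SO4) = 10300 / 98.07 = 105.0 mol
n/ν for PbO2 = 55.27/1 = 55.27
n/ν for Pb = 31.82/1 = 31.82
n/ν for H2SO4 = 105.0/2 = 52.50
Smallest n/ν is Pb → limiting reagent.
theoretical n(H2O) = (2/1) × 31.82 = 63.64 mol → 1147 g
% yield = 641 / 1147 × 100 = 55.88 %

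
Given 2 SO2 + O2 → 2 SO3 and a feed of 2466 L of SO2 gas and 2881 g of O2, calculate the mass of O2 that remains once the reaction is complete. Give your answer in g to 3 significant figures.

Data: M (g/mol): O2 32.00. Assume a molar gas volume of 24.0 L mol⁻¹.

1240 g

n(SO2) = 2466 / 24.0 = 102.8 mol
n(O2) = 2881 / 32.00 = 90.03 mol
n/ν → SO2: 51.40, O2: 90.03; SO2 is limiting.
O2 consumed = (1/2) × 102.8 = 51.40 mol
O2 remaining = 90.03 − 51.40 = 38.63 mol
mass = 38.63 × 32.00 = 1236 g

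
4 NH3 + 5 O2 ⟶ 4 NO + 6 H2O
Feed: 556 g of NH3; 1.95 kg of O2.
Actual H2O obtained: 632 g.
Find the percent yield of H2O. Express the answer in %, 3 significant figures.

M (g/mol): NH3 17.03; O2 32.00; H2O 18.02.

n(NH3) = 556.0 / 17.03 = 32.65 mol
n(O2) = 1.950×1000 / 32.00 = 60.94 mol
n/ν for NH3 = 32.65/4 = 8.163
n/ν for O2 = 60.94/5 = 12.19
Smallest n/ν is NH3 → limiting reagent.
theoretical n(H2O) = (6/4) × 32.65 = 48.98 mol → 882.6 g
% yield = 632 / 882.6 × 100 = 71.61 %

71.6 %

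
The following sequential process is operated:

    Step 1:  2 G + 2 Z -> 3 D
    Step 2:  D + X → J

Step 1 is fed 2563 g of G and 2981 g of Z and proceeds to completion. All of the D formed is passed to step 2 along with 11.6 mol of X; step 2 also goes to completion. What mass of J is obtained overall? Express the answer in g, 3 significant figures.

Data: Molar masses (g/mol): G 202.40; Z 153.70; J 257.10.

2980 g

Step 1:
n(G) = 2563 / 202.40 = 12.66 mol
n(Z) = 2981 / 153.70 = 19.39 mol
n/ν → G: 6.330, Z: 9.695; G is limiting.
n(D) produced = (3/2) × 12.66 = 18.99 mol
Step 2:
n(D) available = 18.99 mol
n(X) = 11.60 mol
n/ν → D: 18.99, X: 11.60; X is limiting.
n(J) = (1/1) × 11.60 = 11.60 mol
mass = 11.60 × 257.10 = 2982 g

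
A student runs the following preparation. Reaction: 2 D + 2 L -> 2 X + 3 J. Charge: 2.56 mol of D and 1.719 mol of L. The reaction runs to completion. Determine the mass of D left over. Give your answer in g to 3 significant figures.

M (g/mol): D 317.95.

n(D) = 2.560 mol
n(L) = 1.719 mol
n/ν for D = 2.560/2 = 1.280
n/ν for L = 1.719/2 = 0.8595
Smallest n/ν is L → limiting reagent.
D consumed = (2/2) × 1.719 = 1.719 mol
D remaining = 2.560 − 1.719 = 0.8410 mol
mass = 0.8410 × 317.95 = 267.4 g

267 g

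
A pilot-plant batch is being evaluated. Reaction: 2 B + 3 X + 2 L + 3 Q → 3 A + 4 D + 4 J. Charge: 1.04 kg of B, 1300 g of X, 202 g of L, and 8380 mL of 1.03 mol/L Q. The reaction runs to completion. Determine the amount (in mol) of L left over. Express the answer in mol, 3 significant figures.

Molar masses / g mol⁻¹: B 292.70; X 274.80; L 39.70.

1.93 mol

n(B) = 1.040×1000 / 292.70 = 3.553 mol
n(X) = 1300 / 274.80 = 4.731 mol
n(L) = 202.0 / 39.70 = 5.088 mol
n(Q) = 1.03 × 8380/1000 = 8.631 mol
n/ν for B = 3.553/2 = 1.777
n/ν for X = 4.731/3 = 1.577
n/ν for L = 5.088/2 = 2.544
n/ν for Q = 8.631/3 = 2.877
Smallest n/ν is X → limiting reagent.
L consumed = (2/3) × 4.731 = 3.154 mol
L remaining = 5.088 − 3.154 = 1.934 mol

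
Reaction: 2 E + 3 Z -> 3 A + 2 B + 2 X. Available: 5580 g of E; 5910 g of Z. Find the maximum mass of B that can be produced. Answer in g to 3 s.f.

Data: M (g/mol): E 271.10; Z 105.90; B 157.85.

n(E) = 5580 / 271.10 = 20.58 mol
n(Z) = 5910 / 105.90 = 55.81 mol
n/ν for E = 20.58/2 = 10.29
n/ν for Z = 55.81/3 = 18.60
Smallest n/ν is E → limiting reagent.
n(B) = (2/2) × 20.58 = 20.58 mol
mass = 20.58 × 157.85 = 3249 g

3250 g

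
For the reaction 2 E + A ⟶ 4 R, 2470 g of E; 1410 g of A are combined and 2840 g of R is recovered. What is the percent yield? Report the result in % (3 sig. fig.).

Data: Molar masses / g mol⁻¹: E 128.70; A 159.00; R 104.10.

76.9 %

n(E) = 2470 / 128.70 = 19.19 mol
n(A) = 1410 / 159.00 = 8.868 mol
n/ν → E: 9.595, A: 8.868; A is limiting.
theoretical n(R) = (4/1) × 8.868 = 35.47 mol → 3692 g
% yield = 2840 / 3692 × 100 = 76.92 %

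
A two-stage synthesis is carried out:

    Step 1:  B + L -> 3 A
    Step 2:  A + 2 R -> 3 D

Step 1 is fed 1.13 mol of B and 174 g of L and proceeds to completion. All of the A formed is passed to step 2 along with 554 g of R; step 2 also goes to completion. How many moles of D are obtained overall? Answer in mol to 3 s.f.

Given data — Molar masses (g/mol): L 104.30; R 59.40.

10.2 mol

Step 1:
n(B) = 1.130 mol
n(L) = 174.0 / 104.30 = 1.668 mol
n/ν for B = 1.130/1 = 1.130
n/ν for L = 1.668/1 = 1.668
Smallest n/ν is B → limiting reagent.
n(A) produced = (3/1) × 1.130 = 3.390 mol
Step 2:
n(A) available = 3.390 mol
n(R) = 554.0 / 59.40 = 9.327 mol
n/ν for A = 3.390/1 = 3.390
n/ν for R = 9.327/2 = 4.664
Smallest n/ν is A → limiting reagent.
n(D) = (3/1) × 3.390 = 10.17 mol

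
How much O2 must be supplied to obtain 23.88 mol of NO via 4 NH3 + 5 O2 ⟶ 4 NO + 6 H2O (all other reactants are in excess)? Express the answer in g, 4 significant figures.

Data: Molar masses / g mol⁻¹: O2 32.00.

955.2 g

n(NO) = 23.88 mol
n(O2) = (5/4) × 23.88 = 29.85 mol
mass = 29.85 × 32.00 = 955.2 g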